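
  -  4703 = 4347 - 9050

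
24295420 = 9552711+14742709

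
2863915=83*34505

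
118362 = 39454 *3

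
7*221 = 1547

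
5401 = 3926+1475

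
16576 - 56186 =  - 39610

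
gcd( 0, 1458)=1458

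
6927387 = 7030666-103279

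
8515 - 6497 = 2018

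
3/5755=3/5755=0.00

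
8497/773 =10 + 767/773  =  10.99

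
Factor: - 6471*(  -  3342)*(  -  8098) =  - 2^2 * 3^3 * 557^1*719^1*4049^1=- 175128012036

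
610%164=118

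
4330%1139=913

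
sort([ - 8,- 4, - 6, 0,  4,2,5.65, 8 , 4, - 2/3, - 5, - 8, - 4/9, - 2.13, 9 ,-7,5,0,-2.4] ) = [ - 8, - 8,-7,-6  ,-5,-4, - 2.4, - 2.13,-2/3,-4/9,0,0,2,  4,4,5 , 5.65,  8, 9 ] 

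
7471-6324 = 1147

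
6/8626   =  3/4313 = 0.00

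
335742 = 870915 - 535173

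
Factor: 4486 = 2^1 * 2243^1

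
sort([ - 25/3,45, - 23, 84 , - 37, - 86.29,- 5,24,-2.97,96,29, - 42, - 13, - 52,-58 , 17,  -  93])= [ - 93, - 86.29,  -  58, - 52,- 42, - 37,-23, - 13, - 25/3 , - 5, - 2.97 , 17,24,29 , 45,84, 96]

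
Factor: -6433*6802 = -43757266=- 2^1 * 7^1*19^1 * 179^1*919^1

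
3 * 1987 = 5961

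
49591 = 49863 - 272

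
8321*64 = 532544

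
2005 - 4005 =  - 2000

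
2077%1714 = 363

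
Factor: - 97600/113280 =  - 305/354 = - 2^( - 1 )*3^(-1)* 5^1*59^( - 1) * 61^1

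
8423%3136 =2151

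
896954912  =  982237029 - 85282117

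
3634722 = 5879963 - 2245241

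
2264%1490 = 774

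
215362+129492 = 344854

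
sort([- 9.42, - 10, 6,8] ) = [ -10,-9.42,  6, 8]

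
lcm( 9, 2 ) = 18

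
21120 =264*80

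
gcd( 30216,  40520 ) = 8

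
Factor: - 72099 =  - 3^2*8011^1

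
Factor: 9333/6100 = 153/100= 2^(  -  2)*3^2*5^(- 2) *17^1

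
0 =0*(  -  217)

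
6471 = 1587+4884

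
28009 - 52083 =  - 24074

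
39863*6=239178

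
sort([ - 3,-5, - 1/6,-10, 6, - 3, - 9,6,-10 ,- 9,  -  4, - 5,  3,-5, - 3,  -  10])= [ -10, - 10, -10, - 9, - 9, - 5,-5,  -  5, - 4, - 3, - 3, - 3, - 1/6,3,6,  6 ] 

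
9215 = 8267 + 948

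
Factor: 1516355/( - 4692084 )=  - 2^(-2) * 3^( - 1 )*5^1*29^ ( - 1 )*97^ ( - 1 )*139^(  -  1)*303271^1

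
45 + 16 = 61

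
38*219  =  8322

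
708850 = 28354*25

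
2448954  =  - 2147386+4596340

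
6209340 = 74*83910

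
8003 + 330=8333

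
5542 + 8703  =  14245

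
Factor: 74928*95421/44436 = 2^2*3^1*17^1*23^( - 2)*223^1*1871^1 =85115532/529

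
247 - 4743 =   -  4496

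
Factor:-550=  - 2^1*5^2*11^1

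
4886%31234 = 4886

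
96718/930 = 48359/465 = 104.00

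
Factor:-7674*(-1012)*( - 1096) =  - 8511632448 = - 2^6*3^1* 11^1*23^1*137^1*1279^1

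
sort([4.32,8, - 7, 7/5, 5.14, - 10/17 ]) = [ - 7,  -  10/17,7/5,4.32,5.14,8 ]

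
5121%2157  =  807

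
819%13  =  0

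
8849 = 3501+5348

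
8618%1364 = 434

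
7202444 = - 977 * ( - 7372)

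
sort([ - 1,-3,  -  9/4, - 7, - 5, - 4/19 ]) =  [-7, - 5, - 3, - 9/4, - 1, - 4/19] 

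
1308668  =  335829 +972839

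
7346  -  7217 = 129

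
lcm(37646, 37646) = 37646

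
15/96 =5/32= 0.16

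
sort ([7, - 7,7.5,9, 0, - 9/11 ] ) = [ - 7, - 9/11 , 0,  7, 7.5,  9 ]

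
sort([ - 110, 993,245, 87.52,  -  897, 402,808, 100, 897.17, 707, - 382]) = [ - 897, - 382, - 110,87.52,  100 , 245 , 402,707, 808,897.17,993]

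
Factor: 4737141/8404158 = 2^( - 1 )*3^1*7^( - 1 )*31^1*401^( - 1)*499^( - 1)*16979^1 = 1579047/2801386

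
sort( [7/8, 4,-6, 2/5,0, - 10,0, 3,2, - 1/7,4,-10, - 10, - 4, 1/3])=[ - 10, - 10,  -  10, - 6, - 4, - 1/7, 0,0,1/3,2/5,7/8, 2 , 3,  4, 4]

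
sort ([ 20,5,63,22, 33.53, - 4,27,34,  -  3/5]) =[  -  4,  -  3/5,5, 20, 22,27, 33.53,34,63 ]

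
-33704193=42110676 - 75814869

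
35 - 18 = 17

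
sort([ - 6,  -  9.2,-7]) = [- 9.2  ,-7,  -  6] 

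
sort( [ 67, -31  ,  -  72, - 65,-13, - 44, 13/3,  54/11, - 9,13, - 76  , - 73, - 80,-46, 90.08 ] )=[-80, - 76, - 73, - 72,  -  65, - 46, - 44, - 31,-13, - 9,13/3, 54/11,13,67, 90.08]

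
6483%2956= 571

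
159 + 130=289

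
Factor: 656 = 2^4*41^1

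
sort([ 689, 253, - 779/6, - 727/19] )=[ -779/6,-727/19, 253,689]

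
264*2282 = 602448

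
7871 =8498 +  -627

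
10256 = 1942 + 8314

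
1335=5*267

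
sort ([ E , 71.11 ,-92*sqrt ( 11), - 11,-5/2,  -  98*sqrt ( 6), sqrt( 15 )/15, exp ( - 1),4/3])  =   [ - 92*sqrt ( 11 ),-98* sqrt( 6 ), - 11, - 5/2, sqrt (15)/15,exp( - 1), 4/3,E, 71.11 ]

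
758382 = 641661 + 116721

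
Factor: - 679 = -7^1*97^1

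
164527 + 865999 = 1030526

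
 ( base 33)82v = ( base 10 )8809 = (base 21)JKA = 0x2269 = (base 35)76O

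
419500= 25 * 16780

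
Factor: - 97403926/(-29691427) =2^1 * 37^( - 1)*59^1*109^1*7573^1*802471^( - 1)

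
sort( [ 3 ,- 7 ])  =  [-7, 3] 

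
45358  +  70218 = 115576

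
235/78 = 235/78 = 3.01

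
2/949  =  2/949= 0.00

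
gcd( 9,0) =9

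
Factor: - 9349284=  - 2^2*3^1*7^1* 111301^1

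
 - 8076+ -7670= - 15746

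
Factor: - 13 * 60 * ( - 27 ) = 2^2 * 3^4 *5^1 * 13^1 = 21060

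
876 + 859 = 1735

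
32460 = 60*541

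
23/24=23/24 = 0.96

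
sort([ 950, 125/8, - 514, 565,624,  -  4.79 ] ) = [ - 514 ,-4.79, 125/8,  565,  624,950]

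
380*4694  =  1783720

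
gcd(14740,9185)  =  55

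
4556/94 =2278/47=48.47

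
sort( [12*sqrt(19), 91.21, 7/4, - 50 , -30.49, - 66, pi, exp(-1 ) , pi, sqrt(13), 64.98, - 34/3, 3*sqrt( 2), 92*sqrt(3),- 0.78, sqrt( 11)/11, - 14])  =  [-66,  -  50, - 30.49, - 14, -34/3, - 0.78 , sqrt(11)/11, exp( - 1), 7/4, pi,pi, sqrt( 13)  ,  3 * sqrt(2), 12*sqrt(19), 64.98, 91.21, 92*sqrt(3)]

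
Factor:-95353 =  - 17^1* 71^1*79^1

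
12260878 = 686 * 17873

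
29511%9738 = 297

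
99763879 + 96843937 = 196607816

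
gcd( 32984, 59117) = 31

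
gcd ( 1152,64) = 64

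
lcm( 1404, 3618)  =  94068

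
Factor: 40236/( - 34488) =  - 7/6 = - 2^( - 1 )*3^( - 1)*7^1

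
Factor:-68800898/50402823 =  - 2^1 *3^( - 1)*16800941^ ( - 1)*34400449^1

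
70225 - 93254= - 23029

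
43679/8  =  43679/8   =  5459.88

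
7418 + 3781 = 11199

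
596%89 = 62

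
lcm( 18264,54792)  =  54792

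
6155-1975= 4180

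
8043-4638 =3405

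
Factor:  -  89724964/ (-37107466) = 2^1*7^1*11^(-1)*1686703^( -1) * 3204463^1 = 44862482/18553733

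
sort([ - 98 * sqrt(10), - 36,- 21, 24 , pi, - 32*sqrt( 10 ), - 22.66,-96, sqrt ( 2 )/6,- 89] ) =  [-98*sqrt( 10), -32*sqrt( 10), - 96, - 89, - 36, - 22.66,-21,  sqrt(2) /6, pi, 24 ] 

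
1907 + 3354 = 5261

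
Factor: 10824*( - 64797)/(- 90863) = 2^3*3^2*11^1*41^1*21599^1*90863^( - 1) = 701362728/90863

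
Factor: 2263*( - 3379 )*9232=-70594122064=- 2^4*31^2*73^1*109^1*577^1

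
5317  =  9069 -3752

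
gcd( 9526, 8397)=1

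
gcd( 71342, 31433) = 1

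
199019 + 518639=717658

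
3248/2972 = 812/743  =  1.09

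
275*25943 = 7134325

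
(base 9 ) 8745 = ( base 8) 14450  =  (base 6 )45452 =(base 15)1d95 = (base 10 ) 6440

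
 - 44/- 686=22/343 = 0.06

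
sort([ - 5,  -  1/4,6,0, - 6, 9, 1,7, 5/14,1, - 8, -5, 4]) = [  -  8, - 6, - 5,  -  5, - 1/4,0,5/14,  1,1,4, 6,7 , 9 ]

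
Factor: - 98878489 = -19^1 * 5204131^1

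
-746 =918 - 1664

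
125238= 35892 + 89346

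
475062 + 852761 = 1327823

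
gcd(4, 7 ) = 1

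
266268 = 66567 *4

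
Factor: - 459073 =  - 83^1 * 5531^1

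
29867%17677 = 12190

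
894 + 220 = 1114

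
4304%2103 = 98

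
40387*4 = 161548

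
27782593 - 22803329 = 4979264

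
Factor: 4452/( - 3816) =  - 2^( - 1)*3^( - 1 )*7^1 = - 7/6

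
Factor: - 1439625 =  - 3^1*5^3*11^1 * 349^1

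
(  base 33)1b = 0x2C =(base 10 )44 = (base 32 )1c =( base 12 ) 38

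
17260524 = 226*76374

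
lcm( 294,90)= 4410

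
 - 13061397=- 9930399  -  3130998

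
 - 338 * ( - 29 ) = 9802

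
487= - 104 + 591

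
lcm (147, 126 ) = 882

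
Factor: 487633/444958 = 857/782 = 2^ (  -  1 )*17^( -1 ) * 23^( - 1 )*857^1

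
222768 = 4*55692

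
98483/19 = 5183 + 6/19 = 5183.32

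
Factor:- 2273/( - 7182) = 2^( - 1)* 3^(-3)*7^( - 1 )*19^ ( - 1 )*2273^1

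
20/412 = 5/103 = 0.05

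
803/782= 803/782 = 1.03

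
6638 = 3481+3157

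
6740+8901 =15641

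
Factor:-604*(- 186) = 112344 = 2^3*3^1*31^1*151^1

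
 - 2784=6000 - 8784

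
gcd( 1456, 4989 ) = 1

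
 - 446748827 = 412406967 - 859155794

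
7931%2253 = 1172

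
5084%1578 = 350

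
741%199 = 144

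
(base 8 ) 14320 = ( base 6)45224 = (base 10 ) 6352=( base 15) 1D37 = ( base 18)11AG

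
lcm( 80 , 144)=720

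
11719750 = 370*31675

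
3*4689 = 14067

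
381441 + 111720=493161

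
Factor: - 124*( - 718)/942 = 2^2*3^( - 1)*31^1 * 157^(-1)*359^1 =44516/471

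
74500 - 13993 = 60507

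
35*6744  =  236040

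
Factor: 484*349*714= 120606024 = 2^3*3^1 * 7^1 *11^2*17^1*349^1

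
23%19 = 4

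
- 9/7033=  - 9/7033 = - 0.00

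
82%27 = 1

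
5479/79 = 69  +  28/79 = 69.35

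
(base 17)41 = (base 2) 1000101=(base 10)69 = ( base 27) 2f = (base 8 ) 105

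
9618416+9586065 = 19204481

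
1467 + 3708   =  5175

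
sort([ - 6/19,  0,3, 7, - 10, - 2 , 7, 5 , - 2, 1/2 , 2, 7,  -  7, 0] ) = [-10, - 7, - 2, - 2,-6/19  ,  0,0,1/2,2, 3, 5,7, 7, 7 ] 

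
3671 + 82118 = 85789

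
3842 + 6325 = 10167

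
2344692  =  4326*542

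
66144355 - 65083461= 1060894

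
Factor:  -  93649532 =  - 2^2*17^1*857^1*1607^1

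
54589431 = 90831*601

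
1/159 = 1/159 = 0.01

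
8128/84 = 96 + 16/21 = 96.76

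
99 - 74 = 25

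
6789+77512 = 84301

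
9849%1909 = 304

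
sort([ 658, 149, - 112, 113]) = [-112,113, 149,658]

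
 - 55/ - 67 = 55/67 = 0.82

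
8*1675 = 13400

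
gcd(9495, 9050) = 5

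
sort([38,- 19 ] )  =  [-19,38 ]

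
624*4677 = 2918448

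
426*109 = 46434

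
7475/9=830 + 5/9 = 830.56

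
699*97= 67803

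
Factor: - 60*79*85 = - 402900 = -2^2 * 3^1*5^2*17^1*79^1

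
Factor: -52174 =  - 2^1*19^1*1373^1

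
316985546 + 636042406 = 953027952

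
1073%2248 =1073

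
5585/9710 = 1117/1942 =0.58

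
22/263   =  22/263 = 0.08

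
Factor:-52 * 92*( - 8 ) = 38272  =  2^7*13^1*23^1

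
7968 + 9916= 17884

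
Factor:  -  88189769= - 88189769^1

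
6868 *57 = 391476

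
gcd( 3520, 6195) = 5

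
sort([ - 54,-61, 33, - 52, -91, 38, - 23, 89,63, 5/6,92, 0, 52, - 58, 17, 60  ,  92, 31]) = [-91, - 61,-58, -54, - 52,  -  23, 0, 5/6,17, 31,33, 38, 52, 60, 63,89, 92, 92]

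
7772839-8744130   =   - 971291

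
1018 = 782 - -236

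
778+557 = 1335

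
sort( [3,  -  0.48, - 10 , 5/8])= [-10, - 0.48, 5/8, 3 ] 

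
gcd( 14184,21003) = 3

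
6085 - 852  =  5233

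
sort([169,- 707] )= [ - 707,169 ]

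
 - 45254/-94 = 22627/47 = 481.43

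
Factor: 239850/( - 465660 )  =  -2^( - 1 )*5^1*41^1*199^(  -  1)  =  - 205/398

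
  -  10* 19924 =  - 199240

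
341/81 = 4 + 17/81   =  4.21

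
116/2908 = 29/727 = 0.04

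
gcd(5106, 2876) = 2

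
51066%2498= 1106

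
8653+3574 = 12227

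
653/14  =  46+9/14  =  46.64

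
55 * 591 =32505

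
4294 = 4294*1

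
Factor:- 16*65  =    -  1040 = - 2^4*5^1*13^1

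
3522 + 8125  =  11647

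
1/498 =1/498=0.00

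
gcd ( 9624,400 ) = 8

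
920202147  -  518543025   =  401659122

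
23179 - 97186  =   - 74007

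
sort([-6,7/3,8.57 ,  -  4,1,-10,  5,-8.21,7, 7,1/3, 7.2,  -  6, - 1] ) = [ - 10,  -  8.21,-6, - 6,- 4, -1, 1/3,1,7/3,5, 7,7, 7.2,8.57] 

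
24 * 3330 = 79920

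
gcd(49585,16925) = 5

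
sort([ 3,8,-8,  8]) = [  -  8, 3, 8, 8]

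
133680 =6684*20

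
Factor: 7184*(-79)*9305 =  -2^4*5^1*79^1*449^1*1861^1 = -5280922480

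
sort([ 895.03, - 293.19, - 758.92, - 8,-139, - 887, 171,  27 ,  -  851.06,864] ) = [  -  887 , - 851.06, -758.92, -293.19, - 139, -8,27,171,864,  895.03 ]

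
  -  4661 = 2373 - 7034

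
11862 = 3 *3954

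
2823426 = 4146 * 681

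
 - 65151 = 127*(- 513)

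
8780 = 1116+7664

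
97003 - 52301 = 44702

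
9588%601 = 573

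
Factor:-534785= - 5^1*106957^1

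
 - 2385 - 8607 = -10992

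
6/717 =2/239 = 0.01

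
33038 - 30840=2198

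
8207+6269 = 14476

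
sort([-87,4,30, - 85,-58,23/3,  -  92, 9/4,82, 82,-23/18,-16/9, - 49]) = [-92, - 87, - 85,-58, - 49, - 16/9,-23/18, 9/4,4, 23/3,30, 82, 82] 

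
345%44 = 37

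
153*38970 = 5962410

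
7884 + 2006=9890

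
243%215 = 28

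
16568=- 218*( - 76)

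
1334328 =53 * 25176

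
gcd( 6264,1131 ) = 87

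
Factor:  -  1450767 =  -3^1*461^1*1049^1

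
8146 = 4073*2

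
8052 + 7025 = 15077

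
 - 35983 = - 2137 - 33846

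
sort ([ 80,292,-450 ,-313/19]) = [  -  450, - 313/19,  80,  292 ]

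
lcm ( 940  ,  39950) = 79900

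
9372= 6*1562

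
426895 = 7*60985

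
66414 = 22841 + 43573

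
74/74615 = 74/74615 = 0.00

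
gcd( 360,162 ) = 18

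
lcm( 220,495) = 1980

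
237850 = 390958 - 153108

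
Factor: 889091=7^1*157^1*809^1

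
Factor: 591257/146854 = 2^( - 1)*101^(-1) * 313^1* 727^( - 1)*1889^1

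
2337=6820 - 4483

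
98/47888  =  49/23944 = 0.00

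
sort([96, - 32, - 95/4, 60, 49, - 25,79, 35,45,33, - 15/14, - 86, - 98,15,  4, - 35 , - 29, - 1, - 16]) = [ - 98, - 86, - 35, - 32,-29, - 25,-95/4, - 16, - 15/14, - 1, 4, 15,  33, 35  ,  45, 49,60, 79 , 96 ] 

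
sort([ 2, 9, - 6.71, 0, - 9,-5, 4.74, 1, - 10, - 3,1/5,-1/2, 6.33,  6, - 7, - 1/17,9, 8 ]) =[-10, - 9, - 7, - 6.71, - 5, - 3, - 1/2 ,- 1/17, 0,1/5,1, 2,4.74 , 6, 6.33,8, 9, 9 ]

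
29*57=1653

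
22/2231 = 22/2231 = 0.01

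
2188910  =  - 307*( - 7130 ) 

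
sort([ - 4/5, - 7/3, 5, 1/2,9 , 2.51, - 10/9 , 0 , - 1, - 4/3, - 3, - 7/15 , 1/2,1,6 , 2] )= [ - 3 , - 7/3, - 4/3, - 10/9, - 1, - 4/5, - 7/15,0,1/2, 1/2, 1,2 , 2.51,5, 6 , 9 ]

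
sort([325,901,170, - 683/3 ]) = [ - 683/3, 170, 325, 901]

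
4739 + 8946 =13685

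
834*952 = 793968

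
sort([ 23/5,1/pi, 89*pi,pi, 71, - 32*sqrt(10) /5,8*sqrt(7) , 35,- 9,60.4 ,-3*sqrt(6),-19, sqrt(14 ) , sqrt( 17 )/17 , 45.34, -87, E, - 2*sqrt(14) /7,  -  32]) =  [ - 87,- 32, - 32 * sqrt( 10)/5, - 19 ,-9,-3*sqrt(6), - 2*sqrt(14)/7 , sqrt( 17 ) /17,1/pi , E,pi , sqrt( 14 ),  23/5, 8*sqrt(7),35,45.34,60.4, 71,89*pi] 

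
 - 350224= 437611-787835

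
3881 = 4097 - 216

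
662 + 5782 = 6444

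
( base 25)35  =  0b1010000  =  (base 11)73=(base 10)80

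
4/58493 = 4/58493 = 0.00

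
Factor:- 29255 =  -5^1*5851^1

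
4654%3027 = 1627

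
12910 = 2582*5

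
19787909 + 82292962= 102080871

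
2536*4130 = 10473680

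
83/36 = 83/36 = 2.31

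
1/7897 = 1/7897 = 0.00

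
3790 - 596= 3194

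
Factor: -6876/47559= - 12/83 = -2^2 * 3^1*83^( - 1 ) 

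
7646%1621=1162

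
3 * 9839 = 29517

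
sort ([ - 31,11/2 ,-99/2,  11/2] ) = [ - 99/2, -31,11/2, 11/2 ]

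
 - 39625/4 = -39625/4  =  - 9906.25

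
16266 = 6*2711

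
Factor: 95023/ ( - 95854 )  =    -  2^( - 1 )*11^( - 1)* 167^1*569^1*4357^(- 1)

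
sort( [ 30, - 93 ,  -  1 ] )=[-93,-1, 30]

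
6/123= 2/41 = 0.05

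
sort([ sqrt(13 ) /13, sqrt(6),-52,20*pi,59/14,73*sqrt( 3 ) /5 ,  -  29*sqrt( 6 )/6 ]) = [ - 52,  -  29 * sqrt( 6 ) /6,sqrt( 13) /13,sqrt( 6),59/14,73*sqrt( 3)/5,20*pi ] 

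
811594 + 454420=1266014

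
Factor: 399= 3^1*7^1*19^1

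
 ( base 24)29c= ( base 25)255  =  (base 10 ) 1380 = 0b10101100100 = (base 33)18R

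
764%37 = 24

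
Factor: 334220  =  2^2*  5^1 *17^1*983^1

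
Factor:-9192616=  - 2^3*31^1*101^1*367^1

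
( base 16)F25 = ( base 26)5J3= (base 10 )3877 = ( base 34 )3C1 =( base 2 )111100100101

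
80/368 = 5/23 = 0.22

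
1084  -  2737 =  - 1653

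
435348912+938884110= 1374233022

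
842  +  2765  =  3607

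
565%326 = 239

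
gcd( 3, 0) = 3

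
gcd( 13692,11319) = 21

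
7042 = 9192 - 2150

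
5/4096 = 5/4096 = 0.00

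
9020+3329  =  12349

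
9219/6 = 1536 + 1/2= 1536.50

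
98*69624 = 6823152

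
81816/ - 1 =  - 81816  +  0/1 = - 81816.00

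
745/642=745/642 = 1.16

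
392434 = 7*56062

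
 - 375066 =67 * ( - 5598 ) 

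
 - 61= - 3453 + 3392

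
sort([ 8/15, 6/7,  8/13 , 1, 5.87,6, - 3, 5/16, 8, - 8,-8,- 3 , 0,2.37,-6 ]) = [ - 8, - 8, - 6, - 3,  -  3, 0, 5/16,8/15, 8/13, 6/7, 1,2.37,  5.87, 6,8 ] 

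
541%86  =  25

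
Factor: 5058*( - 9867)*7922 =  - 2^2 * 3^3*11^1*13^1*17^1*23^1*233^1*281^1= - 395365519692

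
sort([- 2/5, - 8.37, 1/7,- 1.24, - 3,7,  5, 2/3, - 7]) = [  -  8.37 , - 7,-3  ,- 1.24,-2/5,  1/7,  2/3,  5,7 ]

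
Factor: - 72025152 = -2^6*3^1*31^1*12101^1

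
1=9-8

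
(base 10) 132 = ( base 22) 60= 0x84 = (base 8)204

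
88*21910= 1928080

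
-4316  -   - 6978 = 2662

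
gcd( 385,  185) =5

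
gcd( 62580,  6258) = 6258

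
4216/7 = 4216/7  =  602.29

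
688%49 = 2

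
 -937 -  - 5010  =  4073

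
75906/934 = 37953/467 =81.27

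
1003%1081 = 1003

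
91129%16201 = 10124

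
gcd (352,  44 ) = 44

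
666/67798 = 333/33899 = 0.01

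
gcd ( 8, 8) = 8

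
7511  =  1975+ 5536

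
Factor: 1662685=5^1*17^1*31^1*631^1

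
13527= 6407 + 7120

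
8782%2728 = 598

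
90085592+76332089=166417681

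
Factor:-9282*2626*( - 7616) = 2^8*3^1*7^2*13^2*17^2*101^1 = 185636435712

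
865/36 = 24 + 1/36 = 24.03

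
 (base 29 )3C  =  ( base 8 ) 143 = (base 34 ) 2V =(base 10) 99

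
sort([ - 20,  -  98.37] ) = [ - 98.37, - 20 ] 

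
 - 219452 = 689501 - 908953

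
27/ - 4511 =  -1+4484/4511 = - 0.01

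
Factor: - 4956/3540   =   - 5^ (-1 ) * 7^1=- 7/5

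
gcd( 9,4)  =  1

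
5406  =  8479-3073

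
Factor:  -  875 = -5^3*7^1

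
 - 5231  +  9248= 4017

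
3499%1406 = 687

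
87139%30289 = 26561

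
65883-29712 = 36171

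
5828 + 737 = 6565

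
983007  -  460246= 522761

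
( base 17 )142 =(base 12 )25B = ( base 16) 167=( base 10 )359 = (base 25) E9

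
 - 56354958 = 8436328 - 64791286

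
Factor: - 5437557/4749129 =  -604173/527681 = - 3^1*7^( - 2 )*11^(  -  2)*37^1*89^( - 1)*5443^1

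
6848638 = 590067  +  6258571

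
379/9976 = 379/9976 = 0.04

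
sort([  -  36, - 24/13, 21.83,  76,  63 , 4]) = [ - 36, - 24/13,4,21.83, 63,76]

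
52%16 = 4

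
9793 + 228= 10021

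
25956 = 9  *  2884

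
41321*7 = 289247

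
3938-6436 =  - 2498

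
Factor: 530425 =5^2*7^2*433^1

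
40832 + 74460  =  115292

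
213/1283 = 213/1283 = 0.17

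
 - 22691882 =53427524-76119406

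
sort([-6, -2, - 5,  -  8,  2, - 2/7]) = [  -  8, - 6 ,-5, - 2, - 2/7, 2]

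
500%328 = 172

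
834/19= 834/19 = 43.89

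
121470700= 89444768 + 32025932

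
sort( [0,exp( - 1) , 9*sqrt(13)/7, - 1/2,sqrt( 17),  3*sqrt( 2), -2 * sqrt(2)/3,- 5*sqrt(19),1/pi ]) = [ - 5*sqrt( 19),- 2*sqrt (2)/3,- 1/2, 0,1/pi , exp(-1),sqrt (17) , 3 * sqrt( 2), 9*sqrt(13)/7]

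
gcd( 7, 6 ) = 1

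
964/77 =12 + 40/77 =12.52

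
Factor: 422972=2^2 * 11^1*9613^1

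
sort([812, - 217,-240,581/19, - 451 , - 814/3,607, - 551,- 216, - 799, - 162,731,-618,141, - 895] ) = [-895,- 799,  -  618,  -  551, - 451, - 814/3, - 240, - 217, - 216,  -  162,581/19,141,607, 731, 812 ] 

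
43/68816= 43/68816 = 0.00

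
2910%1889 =1021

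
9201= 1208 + 7993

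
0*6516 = 0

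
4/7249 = 4/7249 = 0.00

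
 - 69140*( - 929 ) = 64231060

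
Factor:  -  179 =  - 179^1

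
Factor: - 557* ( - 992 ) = 2^5*31^1*557^1 = 552544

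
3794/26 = 1897/13 = 145.92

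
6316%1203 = 301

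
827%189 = 71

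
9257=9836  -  579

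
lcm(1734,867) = 1734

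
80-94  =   -14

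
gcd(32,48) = 16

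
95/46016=95/46016 = 0.00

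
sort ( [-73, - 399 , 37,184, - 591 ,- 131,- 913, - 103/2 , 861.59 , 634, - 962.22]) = [  -  962.22, - 913, - 591, - 399 ,-131 ,-73,- 103/2,37,184, 634, 861.59]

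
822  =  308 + 514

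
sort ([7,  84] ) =[ 7,84]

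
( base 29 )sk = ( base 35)nr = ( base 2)1101000000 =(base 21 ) 1ID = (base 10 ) 832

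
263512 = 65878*4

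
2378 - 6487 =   -  4109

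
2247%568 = 543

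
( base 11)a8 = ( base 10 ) 118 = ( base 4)1312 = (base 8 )166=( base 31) 3p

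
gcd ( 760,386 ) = 2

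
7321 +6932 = 14253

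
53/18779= 53/18779 = 0.00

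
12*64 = 768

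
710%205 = 95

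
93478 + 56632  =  150110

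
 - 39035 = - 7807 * 5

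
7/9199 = 7/9199  =  0.00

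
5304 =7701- 2397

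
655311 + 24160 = 679471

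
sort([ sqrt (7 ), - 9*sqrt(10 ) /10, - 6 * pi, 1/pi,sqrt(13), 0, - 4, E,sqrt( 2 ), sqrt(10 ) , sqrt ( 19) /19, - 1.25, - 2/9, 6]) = [ - 6*pi, - 4, - 9*sqrt ( 10)/10, - 1.25, -2/9, 0,sqrt( 19)/19, 1/pi, sqrt ( 2), sqrt(7) , E, sqrt ( 10 ), sqrt ( 13), 6] 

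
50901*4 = 203604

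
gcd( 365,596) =1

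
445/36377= 445/36377 = 0.01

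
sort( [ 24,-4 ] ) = [ - 4,24 ]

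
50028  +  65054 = 115082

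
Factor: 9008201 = 1103^1*8167^1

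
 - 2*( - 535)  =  1070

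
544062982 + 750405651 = 1294468633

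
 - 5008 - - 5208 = 200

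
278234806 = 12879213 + 265355593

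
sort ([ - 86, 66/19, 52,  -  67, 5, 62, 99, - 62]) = [ - 86,-67, - 62,66/19, 5,52, 62, 99]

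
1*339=339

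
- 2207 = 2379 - 4586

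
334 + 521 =855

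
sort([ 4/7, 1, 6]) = [ 4/7, 1,  6] 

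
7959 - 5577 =2382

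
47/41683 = 47/41683= 0.00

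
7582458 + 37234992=44817450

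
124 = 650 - 526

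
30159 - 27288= 2871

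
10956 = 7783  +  3173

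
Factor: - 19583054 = - 2^1 *137^1*71471^1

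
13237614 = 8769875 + 4467739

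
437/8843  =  437/8843 = 0.05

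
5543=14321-8778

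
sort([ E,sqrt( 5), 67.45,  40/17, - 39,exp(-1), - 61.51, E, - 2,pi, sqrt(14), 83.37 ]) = [ - 61.51, - 39,  -  2,exp( - 1),sqrt(  5), 40/17 , E,E,  pi,sqrt(14), 67.45,  83.37] 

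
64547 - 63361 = 1186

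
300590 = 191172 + 109418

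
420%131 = 27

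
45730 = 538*85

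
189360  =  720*263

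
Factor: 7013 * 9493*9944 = 2^3 * 11^2 * 113^1*863^1*7013^1=662015923096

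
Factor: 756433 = 756433^1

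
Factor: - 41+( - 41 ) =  - 2^1*41^1 = - 82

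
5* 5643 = 28215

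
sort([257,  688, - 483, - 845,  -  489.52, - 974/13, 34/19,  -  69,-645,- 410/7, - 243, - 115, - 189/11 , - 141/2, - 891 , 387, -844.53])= [ - 891 , - 845, - 844.53, - 645, - 489.52,-483,  -  243, - 115, - 974/13, - 141/2, - 69,-410/7 ,  -  189/11,34/19, 257, 387,688]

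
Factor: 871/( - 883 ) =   -  13^1*67^1*883^( - 1)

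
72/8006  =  36/4003 = 0.01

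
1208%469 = 270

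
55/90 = 11/18 = 0.61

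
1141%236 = 197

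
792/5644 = 198/1411 = 0.14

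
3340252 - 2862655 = 477597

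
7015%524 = 203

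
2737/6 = 2737/6 = 456.17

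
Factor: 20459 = 41^1 * 499^1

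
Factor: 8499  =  3^1*2833^1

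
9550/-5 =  - 1910 + 0/1 = -1910.00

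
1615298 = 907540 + 707758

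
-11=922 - 933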